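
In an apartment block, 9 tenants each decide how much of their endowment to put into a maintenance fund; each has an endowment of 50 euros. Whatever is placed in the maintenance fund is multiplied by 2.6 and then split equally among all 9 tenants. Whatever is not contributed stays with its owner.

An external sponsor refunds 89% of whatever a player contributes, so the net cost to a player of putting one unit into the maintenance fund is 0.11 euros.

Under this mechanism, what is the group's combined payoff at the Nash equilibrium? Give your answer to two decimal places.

1570.50 euros

With the mechanism, a contributed unit returns (2.6/9) / 0.11 = 2.6263 per unit of net cost to the contributor — now above 1 — so contributing fully is weakly dominant for every player.
So the Nash equilibrium is full contribution by all 9; the group earns 9 × (50 × 0.89 + 2.6 × 50) = 1570.50.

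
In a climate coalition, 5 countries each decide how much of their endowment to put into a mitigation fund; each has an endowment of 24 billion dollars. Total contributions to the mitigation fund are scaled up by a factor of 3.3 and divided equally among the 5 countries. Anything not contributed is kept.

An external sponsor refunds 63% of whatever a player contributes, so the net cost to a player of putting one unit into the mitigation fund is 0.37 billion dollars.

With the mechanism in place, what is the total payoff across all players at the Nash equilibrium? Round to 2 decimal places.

471.60 billion dollars

With the mechanism, a contributed unit returns (3.3/5) / 0.37 = 1.7838 per unit of net cost to the contributor — now above 1 — so contributing fully is weakly dominant for every player.
At the Nash equilibrium everyone contributes 24. Group total payoff = 5 × (24 × 0.63 + 3.3 × 24) = 471.60.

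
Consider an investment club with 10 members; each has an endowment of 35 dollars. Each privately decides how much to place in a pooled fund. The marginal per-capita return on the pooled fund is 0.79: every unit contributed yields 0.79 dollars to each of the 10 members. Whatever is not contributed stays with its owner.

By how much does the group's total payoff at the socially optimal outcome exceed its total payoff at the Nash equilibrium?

The private return per contributed unit is 0.79 < 1, so contributing 0 is dominant for every player. At the Nash equilibrium everyone keeps their 35, and the group total is 10 × 35 = 350.
Each contributed unit returns 7.900 to the group as a whole (0.79 to each of 10 players), which exceeds 1, so the social optimum is full contribution: group total = 7.900 × 350 = 2765.00.
Efficiency loss = 2765.00 − 350 = 2415.00.

2415.00 dollars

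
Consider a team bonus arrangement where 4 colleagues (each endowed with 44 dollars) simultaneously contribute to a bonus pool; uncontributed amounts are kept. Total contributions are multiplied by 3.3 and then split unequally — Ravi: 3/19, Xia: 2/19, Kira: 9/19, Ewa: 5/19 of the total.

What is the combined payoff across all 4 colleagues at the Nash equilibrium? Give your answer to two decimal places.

Each unit j contributes comes back to j as 3.3 × (j's share), so j prefers to contribute only if that share exceeds 1/3.3 = 0.3030; otherwise keeping the unit dominates.
Kira alone (share 9/19) is above the threshold, contributing 44; the remaining 3 contribute 0. Total contributed: 44.
The bonus pool pays out 3.3 × 44 = 145.20 in total (split across the unequal shares, but the aggregate is all that matters for the group sum).
The 3 free-riders keep 44 each, adding 132. Group total = 132 + 145.20 = 277.20.

277.20 dollars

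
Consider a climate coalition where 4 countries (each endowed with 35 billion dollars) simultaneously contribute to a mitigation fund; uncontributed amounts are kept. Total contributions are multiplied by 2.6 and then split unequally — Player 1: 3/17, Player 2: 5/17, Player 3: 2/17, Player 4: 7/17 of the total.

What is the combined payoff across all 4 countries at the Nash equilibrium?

Player j's private return per contributed unit is 2.6 × (j's share). Contributing is weakly dominant for j when that share is at least 1/2.6 = 0.3846, and contributing 0 is dominant otherwise.
The only share above 0.3846 is Player 4's 7/17, contributing 35; the remaining 3 contribute 0. Total contributed: 35.
The mitigation fund pays out 2.6 × 35 = 91.00 in total (split across the unequal shares, but the aggregate is all that matters for the group sum).
The 3 free-riders keep 35 each, adding 105. Group total = 105 + 91.00 = 196.00.

196.00 billion dollars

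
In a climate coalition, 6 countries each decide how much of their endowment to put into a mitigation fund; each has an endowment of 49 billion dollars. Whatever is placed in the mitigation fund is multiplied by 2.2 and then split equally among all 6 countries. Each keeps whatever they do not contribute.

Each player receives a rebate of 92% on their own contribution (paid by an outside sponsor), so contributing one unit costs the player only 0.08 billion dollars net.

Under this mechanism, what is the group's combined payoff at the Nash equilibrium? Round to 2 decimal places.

The effective private return per unit is now (2.2/6) / 0.08 = 4.5833 > 1, so every player's dominant strategy flips to full contribution.
So the Nash equilibrium is full contribution by all 6; the group earns 6 × (49 × 0.92 + 2.2 × 49) = 917.28.

917.28 billion dollars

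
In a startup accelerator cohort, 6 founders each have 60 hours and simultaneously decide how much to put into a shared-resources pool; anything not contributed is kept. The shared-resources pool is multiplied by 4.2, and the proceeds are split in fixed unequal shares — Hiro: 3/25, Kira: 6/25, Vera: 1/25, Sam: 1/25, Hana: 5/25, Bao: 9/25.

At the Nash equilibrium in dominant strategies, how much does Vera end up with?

80.16 hours

Player j's private return per contributed unit is 4.2 × (j's share). Contributing is weakly dominant for j when that share is at least 1/4.2 = 0.2381, and contributing 0 is dominant otherwise.
Kira and Bao are above the threshold, contributing 60 each; the remaining 4 contribute 0. Total contributed: 120.
Vera keeps 60 and receives 4.2 × 120 × 1/25 = 20.16 from the shared-resources pool, for a payoff of 80.16.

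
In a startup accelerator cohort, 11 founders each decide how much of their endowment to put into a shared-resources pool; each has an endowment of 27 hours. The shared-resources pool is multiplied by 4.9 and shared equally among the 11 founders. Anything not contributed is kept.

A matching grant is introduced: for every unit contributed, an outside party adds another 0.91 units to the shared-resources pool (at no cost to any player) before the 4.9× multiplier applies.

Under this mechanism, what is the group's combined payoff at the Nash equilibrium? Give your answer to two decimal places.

297.00 hours

Even with the mechanism, each unit contributed returns only 4.9 × 1.91 / 11 = 0.8508 per unit of net cost, so contributing nothing is still dominant.
Everyone keeps their endowment and the group total is 11 × 27 = 297.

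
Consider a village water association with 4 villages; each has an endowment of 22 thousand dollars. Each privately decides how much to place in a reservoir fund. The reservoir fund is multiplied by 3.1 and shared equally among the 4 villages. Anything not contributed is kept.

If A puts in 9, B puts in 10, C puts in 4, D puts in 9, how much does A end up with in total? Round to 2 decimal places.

Total contributed: 9 + 10 + 4 + 9 = 32.
Each receives 3.1 × 32 / 4 = 24.80 from the reservoir fund.
A keeps 22 − 9 = 13, so A's payoff is 13 + 24.80 = 37.80.

37.80 thousand dollars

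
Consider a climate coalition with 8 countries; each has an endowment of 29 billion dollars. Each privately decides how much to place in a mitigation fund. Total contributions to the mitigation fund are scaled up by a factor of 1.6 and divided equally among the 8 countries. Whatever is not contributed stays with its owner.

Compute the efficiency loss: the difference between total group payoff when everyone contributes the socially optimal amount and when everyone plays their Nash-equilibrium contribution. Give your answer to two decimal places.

139.20 billion dollars

Each contributed unit returns 1.6/8 = 0.2000 to its contributor — below 1 — so contributing 0 is dominant for every player. At the Nash equilibrium everyone keeps their 29, and the group total is 8 × 29 = 232.
Each contributed unit returns 1.600 to the group as a whole (0.2000 to each of 8 players), which exceeds 1, so the social optimum is full contribution: group total = 1.600 × 232 = 371.20.
Efficiency loss = 371.20 − 232 = 139.20.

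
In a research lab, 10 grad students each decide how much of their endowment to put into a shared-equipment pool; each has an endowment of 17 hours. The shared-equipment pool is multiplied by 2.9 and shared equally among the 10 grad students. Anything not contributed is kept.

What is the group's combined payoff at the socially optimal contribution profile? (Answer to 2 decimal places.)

493.00 hours

Each contributed unit returns 2.900 to the group as a whole (0.2900 to each of 10 players), which exceeds 1, so the social optimum is full contribution: group total = 2.900 × 170 = 493.00.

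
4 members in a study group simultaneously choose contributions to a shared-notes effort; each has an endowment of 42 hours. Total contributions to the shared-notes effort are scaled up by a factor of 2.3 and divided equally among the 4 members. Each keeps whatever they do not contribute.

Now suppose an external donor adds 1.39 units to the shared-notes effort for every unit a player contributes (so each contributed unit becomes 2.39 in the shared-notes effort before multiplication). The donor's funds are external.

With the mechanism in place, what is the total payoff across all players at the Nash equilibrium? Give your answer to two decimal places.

With the mechanism, a contributed unit returns 2.3 × 2.39 / 4 = 1.3743 per unit of net cost to the contributor — now above 1 — so contributing fully is weakly dominant for every player.
So the Nash equilibrium is full contribution by all 4; the group earns 2.3 × 2.39 × 168 = 923.50.

923.50 hours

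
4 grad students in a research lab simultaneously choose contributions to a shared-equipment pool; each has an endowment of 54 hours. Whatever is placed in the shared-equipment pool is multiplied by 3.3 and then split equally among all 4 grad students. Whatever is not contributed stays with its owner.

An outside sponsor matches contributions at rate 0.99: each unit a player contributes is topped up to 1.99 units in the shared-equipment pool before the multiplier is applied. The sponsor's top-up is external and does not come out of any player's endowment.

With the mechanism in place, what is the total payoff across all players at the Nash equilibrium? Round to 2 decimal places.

With the mechanism, a contributed unit returns 3.3 × 1.99 / 4 = 1.6418 per unit of net cost to the contributor — now above 1 — so contributing fully is weakly dominant for every player.
At the Nash equilibrium everyone contributes 54. Group total payoff = 3.3 × 1.99 × 216 = 1418.47.

1418.47 hours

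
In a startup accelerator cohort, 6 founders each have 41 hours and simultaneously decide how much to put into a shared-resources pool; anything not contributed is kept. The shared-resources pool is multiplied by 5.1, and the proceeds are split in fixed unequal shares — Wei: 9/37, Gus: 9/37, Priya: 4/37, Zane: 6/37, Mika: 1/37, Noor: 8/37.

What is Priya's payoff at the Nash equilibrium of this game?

A player with share s gets back 5.1·s per unit contributed, so full contribution is dominant for anyone with s > 1/5.1 = 0.1961 and zero contribution is dominant for anyone below.
The shares above 0.1961 belong to Wei, Gus and Noor, contributing 41 each; the remaining 3 contribute 0. Total contributed: 123.
Priya keeps 41 and receives 5.1 × 123 × 4/37 = 67.82 from the shared-resources pool, for a payoff of 108.82.

108.82 hours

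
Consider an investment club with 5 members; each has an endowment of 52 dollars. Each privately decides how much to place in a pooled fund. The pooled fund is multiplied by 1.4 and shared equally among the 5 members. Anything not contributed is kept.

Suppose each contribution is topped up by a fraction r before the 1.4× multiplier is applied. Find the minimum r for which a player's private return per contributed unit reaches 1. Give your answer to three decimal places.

2.571

With matching at rate r, one contributed unit becomes (1 + r) in the pooled fund and returns 1.4 × (1 + r) / 5 to the contributor.
Setting this equal to 1: 1 + r = 5/1.4 = 3.5714.
So the minimum matching rate is r = 3.5714 − 1 = 2.571.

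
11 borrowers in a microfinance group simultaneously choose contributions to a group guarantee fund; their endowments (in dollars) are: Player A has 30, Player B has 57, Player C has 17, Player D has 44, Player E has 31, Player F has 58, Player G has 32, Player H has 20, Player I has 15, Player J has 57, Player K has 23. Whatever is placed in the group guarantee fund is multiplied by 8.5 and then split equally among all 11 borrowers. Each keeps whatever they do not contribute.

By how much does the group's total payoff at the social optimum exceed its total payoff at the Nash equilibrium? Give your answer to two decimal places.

The private return per contributed unit is 8.5/11 = 0.7727 < 1 for every player regardless of endowment, so the Nash equilibrium is zero contribution and the group total is Σ E_j = 30 + 57 + 17 + 44 + 31 + 58 + 32 + 20 + 15 + 57 + 23 = 384.
Each contributed unit returns 8.500 to the group, so the social optimum is full contribution by everyone: group total = 8.500 × 384 = 3264.00.
Efficiency loss = (8.500 − 1) × 384 = 2880.00.

2880.00 dollars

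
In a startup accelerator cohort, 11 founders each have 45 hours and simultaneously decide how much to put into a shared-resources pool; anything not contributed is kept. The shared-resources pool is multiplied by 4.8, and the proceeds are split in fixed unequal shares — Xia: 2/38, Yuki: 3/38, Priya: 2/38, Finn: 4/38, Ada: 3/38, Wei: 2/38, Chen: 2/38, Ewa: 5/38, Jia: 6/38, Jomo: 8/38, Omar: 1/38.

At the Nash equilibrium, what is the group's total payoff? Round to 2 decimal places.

A player with share s gets back 4.8·s per unit contributed, so full contribution is dominant for anyone with s > 1/4.8 = 0.2083 and zero contribution is dominant for anyone below.
Only Jomo (8/38) clears that bar, contributing 45; the remaining 10 contribute 0. Total contributed: 45.
The shared-resources pool pays out 4.8 × 45 = 216.00 in total (split across the unequal shares, but the aggregate is all that matters for the group sum).
The 10 free-riders keep 45 each, adding 450. Group total = 450 + 216.00 = 666.00.

666.00 hours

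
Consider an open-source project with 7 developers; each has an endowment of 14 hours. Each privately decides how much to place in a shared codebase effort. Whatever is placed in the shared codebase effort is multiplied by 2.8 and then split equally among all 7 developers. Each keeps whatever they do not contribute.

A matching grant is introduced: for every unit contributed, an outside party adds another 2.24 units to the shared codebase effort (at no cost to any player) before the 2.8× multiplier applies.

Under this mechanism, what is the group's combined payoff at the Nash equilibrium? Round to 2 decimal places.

889.06 hours

With the mechanism, a contributed unit returns 2.8 × 3.24 / 7 = 1.2960 per unit of net cost to the contributor — now above 1 — so contributing fully is weakly dominant for every player.
At the Nash equilibrium everyone contributes 14. Group total payoff = 2.8 × 3.24 × 98 = 889.06.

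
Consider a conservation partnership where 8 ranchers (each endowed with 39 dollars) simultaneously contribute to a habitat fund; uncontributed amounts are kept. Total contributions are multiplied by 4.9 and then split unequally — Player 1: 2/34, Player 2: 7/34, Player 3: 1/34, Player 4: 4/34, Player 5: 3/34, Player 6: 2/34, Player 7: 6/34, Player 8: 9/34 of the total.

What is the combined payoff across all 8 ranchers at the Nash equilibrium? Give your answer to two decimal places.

For player j, contributing a unit is worthwhile iff 4.9 × (j's share) ≥ 1, i.e. iff j's share is at least 0.2041.
The shares above 0.2041 belong to Player 2 and Player 8, contributing 39 each; the remaining 6 contribute 0. Total contributed: 78.
The habitat fund pays out 4.9 × 78 = 382.20 in total (split across the unequal shares, but the aggregate is all that matters for the group sum).
The 6 free-riders keep 39 each, adding 234. Group total = 234 + 382.20 = 616.20.

616.20 dollars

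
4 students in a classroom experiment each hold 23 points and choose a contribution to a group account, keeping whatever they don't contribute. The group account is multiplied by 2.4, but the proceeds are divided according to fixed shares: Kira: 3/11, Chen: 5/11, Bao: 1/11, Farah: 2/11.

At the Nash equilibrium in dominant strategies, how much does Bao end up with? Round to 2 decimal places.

28.02 points

A player with share s gets back 2.4·s per unit contributed, so full contribution is dominant for anyone with s > 1/2.4 = 0.4167 and zero contribution is dominant for anyone below.
Only Chen (5/11) clears that bar, contributing 23; the remaining 3 contribute 0. Total contributed: 23.
Bao keeps 23 and receives 2.4 × 23 × 1/11 = 5.02 from the group account, for a payoff of 28.02.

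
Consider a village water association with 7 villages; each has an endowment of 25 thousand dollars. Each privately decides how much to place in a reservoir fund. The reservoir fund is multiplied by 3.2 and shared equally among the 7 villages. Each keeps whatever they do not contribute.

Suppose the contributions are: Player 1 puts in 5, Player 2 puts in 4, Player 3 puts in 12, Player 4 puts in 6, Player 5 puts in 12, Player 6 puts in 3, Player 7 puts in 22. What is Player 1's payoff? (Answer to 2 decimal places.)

49.26 thousand dollars

Total contributed: 5 + 4 + 12 + 6 + 12 + 3 + 22 = 64.
Each receives 3.2 × 64 / 7 = 29.26 from the reservoir fund.
Player 1 keeps 25 − 5 = 20, so Player 1's payoff is 20 + 29.26 = 49.26.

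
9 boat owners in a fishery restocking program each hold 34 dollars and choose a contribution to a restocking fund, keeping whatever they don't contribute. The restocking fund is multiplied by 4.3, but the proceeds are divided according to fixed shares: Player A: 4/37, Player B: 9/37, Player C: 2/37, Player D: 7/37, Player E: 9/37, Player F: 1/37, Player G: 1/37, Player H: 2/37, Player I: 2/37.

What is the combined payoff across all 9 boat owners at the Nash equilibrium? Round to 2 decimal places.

For player j, contributing a unit is worthwhile iff 4.3 × (j's share) ≥ 1, i.e. iff j's share is at least 0.2326.
Player B and Player E clear that bar, contributing 34 each; the remaining 7 contribute 0. Total contributed: 68.
The restocking fund pays out 4.3 × 68 = 292.40 in total (split across the unequal shares, but the aggregate is all that matters for the group sum).
The 7 free-riders keep 34 each, adding 238. Group total = 238 + 292.40 = 530.40.

530.40 dollars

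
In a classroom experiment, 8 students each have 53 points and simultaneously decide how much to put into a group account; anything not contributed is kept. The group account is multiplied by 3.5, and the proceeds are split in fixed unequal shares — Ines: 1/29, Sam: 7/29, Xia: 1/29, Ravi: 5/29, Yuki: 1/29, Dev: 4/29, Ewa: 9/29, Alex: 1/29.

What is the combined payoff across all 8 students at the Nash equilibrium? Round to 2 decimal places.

For player j, contributing a unit is worthwhile iff 3.5 × (j's share) ≥ 1, i.e. iff j's share is at least 0.2857.
Only Ewa (9/29) clears that bar, contributing 53; the remaining 7 contribute 0. Total contributed: 53.
The group account pays out 3.5 × 53 = 185.50 in total (split across the unequal shares, but the aggregate is all that matters for the group sum).
The 7 free-riders keep 53 each, adding 371. Group total = 371 + 185.50 = 556.50.

556.50 points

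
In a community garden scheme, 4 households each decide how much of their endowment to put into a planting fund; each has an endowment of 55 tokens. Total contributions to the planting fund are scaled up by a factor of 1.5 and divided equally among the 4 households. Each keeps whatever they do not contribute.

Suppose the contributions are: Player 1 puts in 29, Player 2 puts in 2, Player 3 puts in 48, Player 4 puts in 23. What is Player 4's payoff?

Total contributed: 29 + 2 + 48 + 23 = 102.
Each receives 1.5 × 102 / 4 = 38.25 from the planting fund.
Player 4 keeps 55 − 23 = 32, so Player 4's payoff is 32 + 38.25 = 70.25.

70.25 tokens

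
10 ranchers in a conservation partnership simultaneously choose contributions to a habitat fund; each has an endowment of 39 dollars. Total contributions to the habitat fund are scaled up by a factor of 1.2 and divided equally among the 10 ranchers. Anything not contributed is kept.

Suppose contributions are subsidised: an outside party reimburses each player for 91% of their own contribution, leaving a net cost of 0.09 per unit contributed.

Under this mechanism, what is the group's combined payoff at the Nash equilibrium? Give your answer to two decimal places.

With the mechanism, a contributed unit returns (1.2/10) / 0.09 = 1.3333 per unit of net cost to the contributor — now above 1 — so contributing fully is weakly dominant for every player.
At the Nash equilibrium everyone contributes 39. Group total payoff = 10 × (39 × 0.91 + 1.2 × 39) = 822.90.

822.90 dollars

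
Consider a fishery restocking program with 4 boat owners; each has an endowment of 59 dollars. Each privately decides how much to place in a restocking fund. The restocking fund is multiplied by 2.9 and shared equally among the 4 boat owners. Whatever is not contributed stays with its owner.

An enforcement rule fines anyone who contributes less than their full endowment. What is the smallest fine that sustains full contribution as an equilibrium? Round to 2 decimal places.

16.23 dollars

Given the others contribute fully, the best deviation is to contribute 0 (any partial contribution still incurs the fine and gives up units whose private return 0.7250 is below 1).
Deviating from 59 to 0 saves 59 dollars but forfeits the deviator's share of the drop in the restocking fund: 2.9/4 × 59 = 42.77.
So the deviation gain is 59 − 42.77 = 16.23, and the fine must be at least 16.23 dollars to wipe it out.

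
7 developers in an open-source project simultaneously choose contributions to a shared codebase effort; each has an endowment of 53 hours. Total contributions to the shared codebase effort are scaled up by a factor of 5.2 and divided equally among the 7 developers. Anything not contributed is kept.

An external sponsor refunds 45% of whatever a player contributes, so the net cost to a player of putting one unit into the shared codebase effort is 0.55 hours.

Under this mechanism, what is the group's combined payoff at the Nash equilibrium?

With the mechanism, a contributed unit returns (5.2/7) / 0.55 = 1.3506 per unit of net cost to the contributor — now above 1 — so contributing fully is weakly dominant for every player.
So the Nash equilibrium is full contribution by all 7; the group earns 7 × (53 × 0.45 + 5.2 × 53) = 2096.15.

2096.15 hours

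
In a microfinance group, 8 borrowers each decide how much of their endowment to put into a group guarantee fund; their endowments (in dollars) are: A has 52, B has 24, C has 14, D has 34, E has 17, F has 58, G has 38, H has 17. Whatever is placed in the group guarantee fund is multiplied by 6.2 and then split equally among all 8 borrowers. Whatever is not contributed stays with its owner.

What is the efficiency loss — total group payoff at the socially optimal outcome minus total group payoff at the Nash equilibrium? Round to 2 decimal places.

1320.80 dollars

The private return per contributed unit is 6.2/8 = 0.7750 < 1 for every player regardless of endowment, so the Nash equilibrium is zero contribution and the group total is Σ E_j = 52 + 24 + 14 + 34 + 17 + 58 + 38 + 17 = 254.
Each contributed unit returns 6.200 to the group, so the social optimum is full contribution by everyone: group total = 6.200 × 254 = 1574.80.
Efficiency loss = (6.200 − 1) × 254 = 1320.80.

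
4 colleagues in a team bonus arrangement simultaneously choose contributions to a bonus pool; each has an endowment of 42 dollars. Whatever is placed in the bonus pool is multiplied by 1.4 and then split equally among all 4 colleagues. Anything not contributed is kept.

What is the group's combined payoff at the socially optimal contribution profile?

235.20 dollars

Each contributed unit returns 1.400 to the group as a whole (0.3500 to each of 4 players), which exceeds 1, so the social optimum is full contribution: group total = 1.400 × 168 = 235.20.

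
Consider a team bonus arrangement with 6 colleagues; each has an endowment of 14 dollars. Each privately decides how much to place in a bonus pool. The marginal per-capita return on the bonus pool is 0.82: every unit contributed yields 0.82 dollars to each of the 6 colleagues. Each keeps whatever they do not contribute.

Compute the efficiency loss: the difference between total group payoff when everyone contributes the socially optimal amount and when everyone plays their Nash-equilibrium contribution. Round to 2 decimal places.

The private return per contributed unit is 0.82 < 1, so contributing 0 is dominant for every player. At the Nash equilibrium everyone keeps their 14, and the group total is 6 × 14 = 84.
Each contributed unit returns 4.920 to the group as a whole (0.82 to each of 6 players), which exceeds 1, so the social optimum is full contribution: group total = 4.920 × 84 = 413.28.
Efficiency loss = 413.28 − 84 = 329.28.

329.28 dollars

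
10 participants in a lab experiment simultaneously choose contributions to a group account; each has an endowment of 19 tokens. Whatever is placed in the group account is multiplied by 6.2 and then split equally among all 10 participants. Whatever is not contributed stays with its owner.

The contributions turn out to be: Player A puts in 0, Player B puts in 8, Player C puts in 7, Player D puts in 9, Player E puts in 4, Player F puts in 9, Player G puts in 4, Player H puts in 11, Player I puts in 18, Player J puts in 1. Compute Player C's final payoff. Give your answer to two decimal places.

56.02 tokens

Total contributed: 0 + 8 + 7 + 9 + 4 + 9 + 4 + 11 + 18 + 1 = 71.
Each receives 6.2 × 71 / 10 = 44.02 from the group account.
Player C keeps 19 − 7 = 12, so Player C's payoff is 12 + 44.02 = 56.02.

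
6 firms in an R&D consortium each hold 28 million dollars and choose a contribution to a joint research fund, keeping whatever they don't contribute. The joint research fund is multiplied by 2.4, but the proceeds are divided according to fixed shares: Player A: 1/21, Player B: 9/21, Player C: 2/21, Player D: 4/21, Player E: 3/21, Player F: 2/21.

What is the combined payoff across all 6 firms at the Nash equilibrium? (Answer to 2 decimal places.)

207.20 million dollars

For player j, contributing a unit is worthwhile iff 2.4 × (j's share) ≥ 1, i.e. iff j's share is at least 0.4167.
Player B alone (share 9/21) is above the threshold, contributing 28; the remaining 5 contribute 0. Total contributed: 28.
The joint research fund pays out 2.4 × 28 = 67.20 in total (split across the unequal shares, but the aggregate is all that matters for the group sum).
The 5 free-riders keep 28 each, adding 140. Group total = 140 + 67.20 = 207.20.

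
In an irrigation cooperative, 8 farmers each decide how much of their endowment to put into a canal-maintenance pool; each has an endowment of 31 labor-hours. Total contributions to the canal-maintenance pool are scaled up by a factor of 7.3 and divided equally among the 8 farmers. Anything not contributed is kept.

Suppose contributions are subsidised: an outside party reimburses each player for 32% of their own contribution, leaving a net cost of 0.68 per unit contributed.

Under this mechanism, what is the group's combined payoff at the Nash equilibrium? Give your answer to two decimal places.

The effective private return per unit is now (7.3/8) / 0.68 = 1.3419 > 1, so every player's dominant strategy flips to full contribution.
At the Nash equilibrium everyone contributes 31. Group total payoff = 8 × (31 × 0.32 + 7.3 × 31) = 1889.76.

1889.76 labor-hours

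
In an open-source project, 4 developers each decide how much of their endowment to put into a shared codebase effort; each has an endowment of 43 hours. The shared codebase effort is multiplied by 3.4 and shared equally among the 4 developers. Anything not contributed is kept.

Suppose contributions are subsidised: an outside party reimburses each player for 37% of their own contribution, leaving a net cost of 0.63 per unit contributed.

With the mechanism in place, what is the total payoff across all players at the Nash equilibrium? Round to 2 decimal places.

The effective private return per unit is now (3.4/4) / 0.63 = 1.3492 > 1, so every player's dominant strategy flips to full contribution.
So the Nash equilibrium is full contribution by all 4; the group earns 4 × (43 × 0.37 + 3.4 × 43) = 648.44.

648.44 hours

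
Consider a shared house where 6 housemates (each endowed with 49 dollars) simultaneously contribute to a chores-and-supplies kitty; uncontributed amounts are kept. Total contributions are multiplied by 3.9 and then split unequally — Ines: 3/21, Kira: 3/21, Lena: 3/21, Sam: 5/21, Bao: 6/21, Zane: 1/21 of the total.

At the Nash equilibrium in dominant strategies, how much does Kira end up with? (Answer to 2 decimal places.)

A player with share s gets back 3.9·s per unit contributed, so full contribution is dominant for anyone with s > 1/3.9 = 0.2564 and zero contribution is dominant for anyone below.
The only share above 0.2564 is Bao's 6/21, contributing 49; the remaining 5 contribute 0. Total contributed: 49.
Kira keeps 49 and receives 3.9 × 49 × 3/21 = 27.30 from the chores-and-supplies kitty, for a payoff of 76.30.

76.30 dollars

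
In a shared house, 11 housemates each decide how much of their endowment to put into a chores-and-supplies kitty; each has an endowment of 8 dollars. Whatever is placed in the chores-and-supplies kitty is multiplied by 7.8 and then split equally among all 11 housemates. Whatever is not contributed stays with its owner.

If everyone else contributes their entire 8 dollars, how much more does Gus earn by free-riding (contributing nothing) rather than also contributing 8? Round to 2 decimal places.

Switching from a contribution of 8 to 0 lets Gus keep an extra 8 dollars, but lowers the chores-and-supplies kitty by 8, which costs Gus their own share of that drop: 7.8/11 × 8 = 5.67.
Net gain = 8 − 5.67 = 2.33. The private return per contributed unit (0.7091) is below 1, so free-riding is indeed the best response regardless of what the others do.

2.33 dollars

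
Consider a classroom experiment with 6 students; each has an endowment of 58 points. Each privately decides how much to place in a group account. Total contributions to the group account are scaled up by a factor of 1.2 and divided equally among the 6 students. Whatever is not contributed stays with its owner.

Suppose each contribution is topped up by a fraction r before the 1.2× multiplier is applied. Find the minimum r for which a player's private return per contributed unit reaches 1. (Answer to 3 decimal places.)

With matching at rate r, one contributed unit becomes (1 + r) in the group account and returns 1.2 × (1 + r) / 6 to the contributor.
Setting this equal to 1: 1 + r = 6/1.2 = 5.0000.
So the minimum matching rate is r = 5.0000 − 1 = 4.000.

4.000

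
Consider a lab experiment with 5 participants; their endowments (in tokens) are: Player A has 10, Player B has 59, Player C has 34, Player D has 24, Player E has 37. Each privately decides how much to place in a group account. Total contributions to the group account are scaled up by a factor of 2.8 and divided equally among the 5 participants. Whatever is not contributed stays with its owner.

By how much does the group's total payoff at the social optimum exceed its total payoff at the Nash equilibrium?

The private return per contributed unit is 2.8/5 = 0.5600 < 1 for every player regardless of endowment, so the Nash equilibrium is zero contribution and the group total is Σ E_j = 10 + 59 + 34 + 24 + 37 = 164.
Each contributed unit returns 2.800 to the group, so the social optimum is full contribution by everyone: group total = 2.800 × 164 = 459.20.
Efficiency loss = (2.800 − 1) × 164 = 295.20.

295.20 tokens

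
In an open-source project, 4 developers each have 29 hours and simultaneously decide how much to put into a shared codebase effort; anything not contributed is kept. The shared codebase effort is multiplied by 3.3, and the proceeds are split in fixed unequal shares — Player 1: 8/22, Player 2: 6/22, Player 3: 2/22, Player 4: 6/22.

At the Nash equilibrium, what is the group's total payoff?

For player j, contributing a unit is worthwhile iff 3.3 × (j's share) ≥ 1, i.e. iff j's share is at least 0.3030.
Only Player 1 (8/22) clears that bar, contributing 29; the remaining 3 contribute 0. Total contributed: 29.
The shared codebase effort pays out 3.3 × 29 = 95.70 in total (split across the unequal shares, but the aggregate is all that matters for the group sum).
The 3 free-riders keep 29 each, adding 87. Group total = 87 + 95.70 = 182.70.

182.70 hours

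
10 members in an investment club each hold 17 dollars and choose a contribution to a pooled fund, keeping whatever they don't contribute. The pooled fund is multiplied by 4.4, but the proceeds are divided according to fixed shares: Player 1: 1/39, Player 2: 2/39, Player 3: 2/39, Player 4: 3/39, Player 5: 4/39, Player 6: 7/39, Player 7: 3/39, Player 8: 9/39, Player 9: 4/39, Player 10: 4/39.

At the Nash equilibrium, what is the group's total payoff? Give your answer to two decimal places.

A player with share s gets back 4.4·s per unit contributed, so full contribution is dominant for anyone with s > 1/4.4 = 0.2273 and zero contribution is dominant for anyone below.
The only share above 0.2273 is Player 8's 9/39, contributing 17; the remaining 9 contribute 0. Total contributed: 17.
The pooled fund pays out 4.4 × 17 = 74.80 in total (split across the unequal shares, but the aggregate is all that matters for the group sum).
The 9 free-riders keep 17 each, adding 153. Group total = 153 + 74.80 = 227.80.

227.80 dollars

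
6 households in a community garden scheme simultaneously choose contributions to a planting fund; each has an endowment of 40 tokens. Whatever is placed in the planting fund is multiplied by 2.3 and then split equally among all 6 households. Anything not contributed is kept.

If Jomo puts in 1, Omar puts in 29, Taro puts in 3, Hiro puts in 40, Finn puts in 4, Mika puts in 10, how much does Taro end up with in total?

70.35 tokens

Total contributed: 1 + 29 + 3 + 40 + 4 + 10 = 87.
Each receives 2.3 × 87 / 6 = 33.35 from the planting fund.
Taro keeps 40 − 3 = 37, so Taro's payoff is 37 + 33.35 = 70.35.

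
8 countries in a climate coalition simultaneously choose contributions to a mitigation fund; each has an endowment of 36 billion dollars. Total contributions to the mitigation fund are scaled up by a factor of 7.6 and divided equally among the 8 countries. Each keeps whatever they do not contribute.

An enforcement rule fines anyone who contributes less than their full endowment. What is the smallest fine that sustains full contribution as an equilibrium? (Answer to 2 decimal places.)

Given the others contribute fully, the best deviation is to contribute 0 (any partial contribution still incurs the fine and gives up units whose private return 0.9500 is below 1).
Deviating from 36 to 0 saves 36 billion dollars but forfeits the deviator's share of the drop in the mitigation fund: 7.6/8 × 36 = 34.20.
So the deviation gain is 36 − 34.20 = 1.80, and the fine must be at least 1.80 billion dollars to wipe it out.

1.80 billion dollars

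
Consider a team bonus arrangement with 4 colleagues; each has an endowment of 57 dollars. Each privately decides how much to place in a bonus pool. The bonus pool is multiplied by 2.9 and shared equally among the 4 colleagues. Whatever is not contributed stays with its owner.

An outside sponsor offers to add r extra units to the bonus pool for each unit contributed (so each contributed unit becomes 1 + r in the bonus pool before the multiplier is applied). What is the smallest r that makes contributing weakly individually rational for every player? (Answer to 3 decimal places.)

With matching at rate r, one contributed unit becomes (1 + r) in the bonus pool and returns 2.9 × (1 + r) / 4 to the contributor.
Setting this equal to 1: 1 + r = 4/2.9 = 1.3793.
So the minimum matching rate is r = 1.3793 − 1 = 0.379.

0.379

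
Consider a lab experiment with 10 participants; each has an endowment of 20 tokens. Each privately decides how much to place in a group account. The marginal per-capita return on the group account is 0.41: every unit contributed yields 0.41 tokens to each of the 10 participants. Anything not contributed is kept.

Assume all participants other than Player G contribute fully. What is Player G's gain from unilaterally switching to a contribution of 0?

11.80 tokens

Switching from a contribution of 20 to 0 lets Player G keep an extra 20 tokens, but lowers the group account by 20, which costs Player G their own share of that drop: 0.41 × 20 = 8.20.
Net gain = 20 − 8.20 = 11.80. The private return per contributed unit (0.41) is below 1, so free-riding is indeed the best response regardless of what the others do.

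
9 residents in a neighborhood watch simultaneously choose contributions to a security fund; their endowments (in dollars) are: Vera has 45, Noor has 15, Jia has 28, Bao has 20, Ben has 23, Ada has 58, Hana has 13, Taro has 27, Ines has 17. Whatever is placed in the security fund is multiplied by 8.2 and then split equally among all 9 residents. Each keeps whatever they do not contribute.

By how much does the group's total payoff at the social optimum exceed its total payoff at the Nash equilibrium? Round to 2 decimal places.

The private return per contributed unit is 8.2/9 = 0.9111 < 1 for every player regardless of endowment, so the Nash equilibrium is zero contribution and the group total is Σ E_j = 45 + 15 + 28 + 20 + 23 + 58 + 13 + 27 + 17 = 246.
Each contributed unit returns 8.200 to the group, so the social optimum is full contribution by everyone: group total = 8.200 × 246 = 2017.20.
Efficiency loss = (8.200 − 1) × 246 = 1771.20.

1771.20 dollars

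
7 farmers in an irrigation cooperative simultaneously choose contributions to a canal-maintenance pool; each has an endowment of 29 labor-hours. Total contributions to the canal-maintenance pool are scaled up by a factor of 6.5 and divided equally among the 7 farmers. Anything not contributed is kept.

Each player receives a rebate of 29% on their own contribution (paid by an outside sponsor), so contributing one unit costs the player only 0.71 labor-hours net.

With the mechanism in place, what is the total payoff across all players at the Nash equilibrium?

1378.37 labor-hours

With the mechanism, a contributed unit returns (6.5/7) / 0.71 = 1.3078 per unit of net cost to the contributor — now above 1 — so contributing fully is weakly dominant for every player.
So the Nash equilibrium is full contribution by all 7; the group earns 7 × (29 × 0.29 + 6.5 × 29) = 1378.37.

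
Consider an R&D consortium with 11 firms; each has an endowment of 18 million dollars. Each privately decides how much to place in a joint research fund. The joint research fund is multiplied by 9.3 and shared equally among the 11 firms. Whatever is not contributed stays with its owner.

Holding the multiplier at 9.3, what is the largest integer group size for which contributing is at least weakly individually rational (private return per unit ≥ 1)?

Private return per unit is 9.3/(group size), which is ≥ 1 whenever the group size is ≤ 9.3.
The largest such integer is 9.

9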